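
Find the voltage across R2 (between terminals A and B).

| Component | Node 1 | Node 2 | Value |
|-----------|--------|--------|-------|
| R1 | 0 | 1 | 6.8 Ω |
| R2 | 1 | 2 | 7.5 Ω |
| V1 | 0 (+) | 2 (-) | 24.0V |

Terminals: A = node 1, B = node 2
R1 and R2 are in series across V1 (node 0 → node 1 → node 2), and the output A–B is taken across R2, so this is a voltage divider.
Series current: I = V1/(R1 + R2) = 24/(6.8 + 7.5) = 24/14.3 = 1.678 A
V_R2 = I × R2 = V1 × R2/(R1 + R2) = 24 × 7.5/14.3 = 12.59 V

Final answer: 12.59 V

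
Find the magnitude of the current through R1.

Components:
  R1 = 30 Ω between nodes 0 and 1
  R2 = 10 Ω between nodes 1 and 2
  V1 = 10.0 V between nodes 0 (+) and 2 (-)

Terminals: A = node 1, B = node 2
Nodal analysis, taking node 2 as the 0 V reference.
Source V1 fixes V_0 = 10 V.
KCL at each unknown node (sum of currents leaving = 0; resistances in Ω):
  Node 1: (V_1 - 10)/30 + (V_1 - 0)/10 = 0
Collecting terms: 0.1333 × V_1 = 0.3333  =>  V_1 = 2.5 V
I_R1 = (V_0 - V_1)/R1 = (10 - 2.5)/30 = 0.25 A
|I_R1| = 0.25 A

Final answer: |I_R1| = 0.25 A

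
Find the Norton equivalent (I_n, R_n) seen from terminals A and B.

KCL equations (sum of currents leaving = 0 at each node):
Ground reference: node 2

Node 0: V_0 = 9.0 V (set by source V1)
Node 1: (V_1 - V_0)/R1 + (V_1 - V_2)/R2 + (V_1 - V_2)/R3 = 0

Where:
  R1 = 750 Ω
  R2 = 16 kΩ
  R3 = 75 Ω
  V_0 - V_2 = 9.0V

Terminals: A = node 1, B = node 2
Find the Thévenin equivalent first; then I_n = V_th/R_th and R_n = R_th.
Step 1 — V_th is the open-circuit voltage V_A - V_B (nothing connected across the terminals).
Nodal analysis, taking node 2 as the 0 V reference.
Source V1 fixes V_0 = 9 V.
KCL at each unknown node (sum of currents leaving = 0; resistances in Ω):
  Node 1: (V_1 - 9)/750 + (V_1 - 0)/16000 + (V_1 - 0)/75 = 0
Collecting terms: 0.01473 × V_1 = 0.012  =>  V_1 = 0.8147 V
V_th = V_1 - V_2 = 0.8147 - 0 = 0.8147 V
Step 2 — R_th: zero the source — replace V1 by a short circuit (node 2 merges into node 0) — and find the resistance seen between A (node 1) and B (node 0).
Reduce the network between node 1 (A) and node 0 (B) by series/parallel combination:
  Rp1 = R1 ‖ R2 ‖ R3 (parallel, all between nodes 0 and 1) = 1/(1/750 + 1/16000 + 1/75) = 67.89 Ω
R_th = 67.89 Ω
I_n = V_th/R_th = 0.8147/67.89 = 0.012 A, and R_n = R_th = 67.89 Ω

Final answer: I_n = 0.012 A, R_n = 67.89 Ω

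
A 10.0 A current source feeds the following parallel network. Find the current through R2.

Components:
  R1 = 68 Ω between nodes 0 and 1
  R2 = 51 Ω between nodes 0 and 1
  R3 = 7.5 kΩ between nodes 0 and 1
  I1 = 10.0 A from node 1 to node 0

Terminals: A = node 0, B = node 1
All resistors sit directly between nodes 0 and 1, so they are in parallel and share one voltage V; the full source current 10 A splits among them.
1/R_par = 1/68 + 1/51 + 1/7500 = 0.03445 S  =>  R_par = 29.03 Ω
V = I × R_par = 10 × 29.03 = 290.3 V
I_R2 = V/R2 = 290.3/51 = 5.692 A

Final answer: 5.692 A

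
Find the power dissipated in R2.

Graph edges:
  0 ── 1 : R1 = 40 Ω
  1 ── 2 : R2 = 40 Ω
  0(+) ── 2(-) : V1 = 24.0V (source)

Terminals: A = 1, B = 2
Nodal analysis, taking node 2 as the 0 V reference.
Source V1 fixes V_0 = 24 V.
KCL at each unknown node (sum of currents leaving = 0; resistances in Ω):
  Node 1: (V_1 - 24)/40 + (V_1 - 0)/40 = 0
Collecting terms: 0.05 × V_1 = 0.6  =>  V_1 = 12 V
I_R2 = (V_1 - V_2)/R2 = (12 - 0)/40 = 0.3 A
P_R2 = I_R2² × R2 = (0.3)² × 40 = 3.6 W

Final answer: 3.6 W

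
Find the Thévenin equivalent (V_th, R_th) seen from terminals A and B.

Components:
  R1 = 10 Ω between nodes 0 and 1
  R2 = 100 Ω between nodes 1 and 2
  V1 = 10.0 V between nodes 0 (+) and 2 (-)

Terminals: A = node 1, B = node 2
Step 1 — V_th is the open-circuit voltage V_A - V_B (nothing connected across the terminals).
Nodal analysis, taking node 2 as the 0 V reference.
Source V1 fixes V_0 = 10 V.
KCL at each unknown node (sum of currents leaving = 0; resistances in Ω):
  Node 1: (V_1 - 10)/10 + (V_1 - 0)/100 = 0
Collecting terms: 0.11 × V_1 = 1  =>  V_1 = 9.091 V
V_th = V_1 - V_2 = 9.091 - 0 = 9.091 V
Step 2 — R_th: zero the source — replace V1 by a short circuit (node 2 merges into node 0) — and find the resistance seen between A (node 1) and B (node 0).
Reduce the network between node 1 (A) and node 0 (B) by series/parallel combination:
  Rp1 = R1 ‖ R2 (parallel, both between nodes 0 and 1) = 1/(1/10 + 1/100) = 9.091 Ω
R_th = 9.091 Ω

Final answer: V_th = 9.091 V, R_th = 9.091 Ω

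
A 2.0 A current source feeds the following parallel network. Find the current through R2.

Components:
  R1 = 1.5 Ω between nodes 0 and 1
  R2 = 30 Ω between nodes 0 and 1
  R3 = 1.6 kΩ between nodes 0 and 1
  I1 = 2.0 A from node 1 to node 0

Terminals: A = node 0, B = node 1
All resistors sit directly between nodes 0 and 1, so they are in parallel and share one voltage V; the full source current 2 A splits among them.
1/R_par = 1/1.5 + 1/30 + 1/1600 = 0.7006 S  =>  R_par = 1.427 Ω
V = I × R_par = 2 × 1.427 = 2.855 V
I_R2 = V/R2 = 2.855/30 = 0.09515 A

Final answer: 0.09515 A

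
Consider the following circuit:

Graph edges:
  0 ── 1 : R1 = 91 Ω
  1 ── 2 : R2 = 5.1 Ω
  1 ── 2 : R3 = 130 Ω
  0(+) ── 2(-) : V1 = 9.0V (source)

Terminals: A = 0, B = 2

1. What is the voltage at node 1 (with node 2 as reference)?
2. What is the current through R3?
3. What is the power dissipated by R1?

Nodal analysis, taking node 2 as the 0 V reference.
Source V1 fixes V_0 = 9 V.
KCL at each unknown node (sum of currents leaving = 0; resistances in Ω):
  Node 1: (V_1 - 9)/91 + (V_1 - 0)/5.1 + (V_1 - 0)/130 = 0
Collecting terms: 0.2148 × V_1 = 0.0989  =>  V_1 = 0.4605 V
Part 1:
  Read off the nodal solution: V_1 = 0.4605 V
Part 2:
  I_R3 = (V_1 - V_2)/R3 = (0.4605 - 0)/130 = 0.003542 A
  Magnitude: I_R3 = 0.003542 A
Part 3:
  I_R1 = (V_0 - V_1)/R1 = (9 - 0.4605)/91 = 0.09384 A
  P_R1 = I_R1² × R1 = (0.09384)² × 91 = 0.8013 W

Final answers:
1. V_1 = 0.4605 V
2. I_R3 = 0.003542 A
3. P_R1 = 0.8013 W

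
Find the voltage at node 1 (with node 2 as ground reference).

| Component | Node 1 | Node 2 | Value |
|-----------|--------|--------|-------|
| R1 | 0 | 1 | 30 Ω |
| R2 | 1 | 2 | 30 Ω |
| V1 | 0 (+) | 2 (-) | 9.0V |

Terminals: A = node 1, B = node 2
Nodal analysis, taking node 2 as the 0 V reference.
Source V1 fixes V_0 = 9 V.
KCL at each unknown node (sum of currents leaving = 0; resistances in Ω):
  Node 1: (V_1 - 9)/30 + (V_1 - 0)/30 = 0
Collecting terms: 0.06667 × V_1 = 0.3  =>  V_1 = 4.5 V
The requested potential is V_1 = 4.5 V.

Final answer: V_1 = 4.5 V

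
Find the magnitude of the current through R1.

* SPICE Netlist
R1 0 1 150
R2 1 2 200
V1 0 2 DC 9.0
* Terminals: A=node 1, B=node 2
Nodal analysis, taking node 2 as the 0 V reference.
Source V1 fixes V_0 = 9 V.
KCL at each unknown node (sum of currents leaving = 0; resistances in Ω):
  Node 1: (V_1 - 9)/150 + (V_1 - 0)/200 = 0
Collecting terms: 0.01167 × V_1 = 0.06  =>  V_1 = 5.143 V
I_R1 = (V_0 - V_1)/R1 = (9 - 5.143)/150 = 0.02571 A
|I_R1| = 0.02571 A

Final answer: |I_R1| = 0.02571 A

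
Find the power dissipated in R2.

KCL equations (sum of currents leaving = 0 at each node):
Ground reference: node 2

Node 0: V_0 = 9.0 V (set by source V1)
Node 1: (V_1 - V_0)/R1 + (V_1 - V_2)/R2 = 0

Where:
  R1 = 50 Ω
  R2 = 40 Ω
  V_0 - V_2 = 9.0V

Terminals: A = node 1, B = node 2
Nodal analysis, taking node 2 as the 0 V reference.
Source V1 fixes V_0 = 9 V.
KCL at each unknown node (sum of currents leaving = 0; resistances in Ω):
  Node 1: (V_1 - 9)/50 + (V_1 - 0)/40 = 0
Collecting terms: 0.045 × V_1 = 0.18  =>  V_1 = 4 V
I_R2 = (V_1 - V_2)/R2 = (4 - 0)/40 = 0.1 A
P_R2 = I_R2² × R2 = (0.1)² × 40 = 0.4 W

Final answer: 0.4 W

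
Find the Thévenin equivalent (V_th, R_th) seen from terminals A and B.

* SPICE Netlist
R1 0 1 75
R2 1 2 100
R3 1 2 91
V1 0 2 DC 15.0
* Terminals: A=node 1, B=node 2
Step 1 — V_th is the open-circuit voltage V_A - V_B (nothing connected across the terminals).
Nodal analysis, taking node 2 as the 0 V reference.
Source V1 fixes V_0 = 15 V.
KCL at each unknown node (sum of currents leaving = 0; resistances in Ω):
  Node 1: (V_1 - 15)/75 + (V_1 - 0)/100 + (V_1 - 0)/91 = 0
Collecting terms: 0.03432 × V_1 = 0.2  =>  V_1 = 5.827 V
V_th = V_1 - V_2 = 5.827 - 0 = 5.827 V
Step 2 — R_th: zero the source — replace V1 by a short circuit (node 2 merges into node 0) — and find the resistance seen between A (node 1) and B (node 0).
Reduce the network between node 1 (A) and node 0 (B) by series/parallel combination:
  Rp1 = R1 ‖ R2 ‖ R3 (parallel, all between nodes 0 and 1) = 1/(1/75 + 1/100 + 1/91) = 29.14 Ω
R_th = 29.14 Ω

Final answer: V_th = 5.827 V, R_th = 29.14 Ω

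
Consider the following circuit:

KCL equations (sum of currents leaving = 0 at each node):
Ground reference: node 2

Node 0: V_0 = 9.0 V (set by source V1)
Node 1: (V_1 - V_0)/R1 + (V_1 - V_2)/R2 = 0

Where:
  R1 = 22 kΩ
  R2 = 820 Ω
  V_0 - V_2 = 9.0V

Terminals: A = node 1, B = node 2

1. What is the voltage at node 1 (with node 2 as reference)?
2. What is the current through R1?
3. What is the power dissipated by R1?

Nodal analysis, taking node 2 as the 0 V reference.
Source V1 fixes V_0 = 9 V.
KCL at each unknown node (sum of currents leaving = 0; resistances in Ω):
  Node 1: (V_1 - 9)/22000 + (V_1 - 0)/820 = 0
Collecting terms: 0.001265 × V_1 = 0.0004091  =>  V_1 = 0.3234 V
Part 1:
  Read off the nodal solution: V_1 = 0.3234 V
Part 2:
  I_R1 = (V_0 - V_1)/R1 = (9 - 0.3234)/22000 = 0.0003944 A
  Magnitude: I_R1 = 0.0003944 A
Part 3:
  I_R1 = (V_0 - V_1)/R1 = (9 - 0.3234)/22000 = 0.0003944 A
  P_R1 = I_R1² × R1 = (0.0003944)² × 22000 = 0.003422 W

Final answers:
1. V_1 = 0.3234 V
2. I_R1 = 0.0003944 A
3. P_R1 = 0.003422 W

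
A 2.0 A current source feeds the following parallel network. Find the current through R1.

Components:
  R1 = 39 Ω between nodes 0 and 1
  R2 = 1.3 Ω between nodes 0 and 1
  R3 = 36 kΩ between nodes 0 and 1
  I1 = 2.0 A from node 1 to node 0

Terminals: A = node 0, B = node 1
All resistors sit directly between nodes 0 and 1, so they are in parallel and share one voltage V; the full source current 2 A splits among them.
1/R_par = 1/39 + 1/1.3 + 1/36000 = 0.7949 S  =>  R_par = 1.258 Ω
V = I × R_par = 2 × 1.258 = 2.516 V
I_R1 = V/R1 = 2.516/39 = 0.06451 A

Final answer: 0.06451 A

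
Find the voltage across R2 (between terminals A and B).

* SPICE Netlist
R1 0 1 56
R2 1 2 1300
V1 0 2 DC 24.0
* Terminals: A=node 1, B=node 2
R1 and R2 are in series across V1 (node 0 → node 1 → node 2), and the output A–B is taken across R2, so this is a voltage divider.
Series current: I = V1/(R1 + R2) = 24/(56 + 1300) = 24/1356 = 0.0177 A
V_R2 = I × R2 = V1 × R2/(R1 + R2) = 24 × 1300/1356 = 23.01 V

Final answer: 23.01 V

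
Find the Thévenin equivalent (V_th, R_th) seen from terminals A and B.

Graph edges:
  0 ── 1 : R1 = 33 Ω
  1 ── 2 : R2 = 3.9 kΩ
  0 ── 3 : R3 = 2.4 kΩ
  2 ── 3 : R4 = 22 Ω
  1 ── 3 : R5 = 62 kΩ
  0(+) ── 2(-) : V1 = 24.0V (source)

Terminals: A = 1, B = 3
Step 1 — V_th is the open-circuit voltage V_A - V_B (nothing connected across the terminals).
Nodal analysis, taking node 2 as the 0 V reference.
Source V1 fixes V_0 = 24 V.
KCL at each unknown node (sum of currents leaving = 0; resistances in Ω):
  Node 1: (V_1 - 24)/33 + (V_1 - 0)/3900 + (V_1 - V_3)/62000 = 0
  Node 3: (V_3 - 24)/2400 + (V_3 - 0)/22 + (V_3 - V_1)/62000 = 0
Collecting terms (coefficients in siemens):
  0.03058·V_1 - 0.00001613·V_3 = 0.7273
  0.04589·V_3 - 0.00001613·V_1 = 0.01
Determinant D = (0.03058)(0.04589) - (-0.00001613)(-0.00001613) = 0.001403
V_1 = [(0.7273)(0.04589) - (-0.00001613)(0.01)]/D = 23.79 V
V_3 = [(0.03058)(0.01) - (0.7273)(-0.00001613)]/D = 0.2263 V
V_th = V_1 - V_3 = 23.79 - 0.2263 = 23.56 V
Step 2 — R_th: zero the source — replace V1 by a short circuit (node 2 merges into node 0) — and find the resistance seen between A (node 1) and B (node 3).
Reduce the network between node 1 (A) and node 3 (B) by series/parallel combination:
  Rp1 = R1 ‖ R2 (parallel, both between nodes 0 and 1) = 1/(1/33 + 1/3900) = 32.72 Ω
  Rp2 = R3 ‖ R4 (parallel, both between nodes 0 and 3) = 1/(1/2400 + 1/22) = 21.8 Ω
  Rs1 = Rp1 + Rp2 (series, joined only at node 0) = 32.72 + 21.8 = 54.52 Ω
  Rp3 = R5 ‖ Rs1 (parallel, both between nodes 1 and 3) = 1/(1/62000 + 1/54.52) = 54.48 Ω
R_th = 54.48 Ω

Final answer: V_th = 23.56 V, R_th = 54.48 Ω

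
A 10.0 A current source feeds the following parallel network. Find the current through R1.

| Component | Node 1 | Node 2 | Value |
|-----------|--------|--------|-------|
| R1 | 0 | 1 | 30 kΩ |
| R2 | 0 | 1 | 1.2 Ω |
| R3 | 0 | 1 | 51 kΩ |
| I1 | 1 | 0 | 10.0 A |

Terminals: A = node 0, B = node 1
All resistors sit directly between nodes 0 and 1, so they are in parallel and share one voltage V; the full source current 10 A splits among them.
1/R_par = 1/30000 + 1/1.2 + 1/51000 = 0.8334 S  =>  R_par = 1.2 Ω
V = I × R_par = 10 × 1.2 = 12 V
I_R1 = V/R1 = 12/30000 = 0.0004 A

Final answer: 0.0004 A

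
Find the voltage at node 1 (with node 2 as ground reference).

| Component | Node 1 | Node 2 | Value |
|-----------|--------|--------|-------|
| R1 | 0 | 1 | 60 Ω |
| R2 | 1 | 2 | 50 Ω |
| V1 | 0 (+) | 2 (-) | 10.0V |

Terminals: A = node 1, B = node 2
Nodal analysis, taking node 2 as the 0 V reference.
Source V1 fixes V_0 = 10 V.
KCL at each unknown node (sum of currents leaving = 0; resistances in Ω):
  Node 1: (V_1 - 10)/60 + (V_1 - 0)/50 = 0
Collecting terms: 0.03667 × V_1 = 0.1667  =>  V_1 = 4.545 V
The requested potential is V_1 = 4.545 V.

Final answer: V_1 = 4.545 V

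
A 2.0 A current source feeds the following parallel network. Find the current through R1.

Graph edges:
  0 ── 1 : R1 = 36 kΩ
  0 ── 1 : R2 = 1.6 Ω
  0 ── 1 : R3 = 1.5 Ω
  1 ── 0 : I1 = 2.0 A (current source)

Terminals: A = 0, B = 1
All resistors sit directly between nodes 0 and 1, so they are in parallel and share one voltage V; the full source current 2 A splits among them.
1/R_par = 1/36000 + 1/1.6 + 1/1.5 = 1.292 S  =>  R_par = 0.7742 Ω
V = I × R_par = 2 × 0.7742 = 1.548 V
I_R1 = V/R1 = 1.548/36000 = 0.00004301 A

Final answer: 4.301e-05 A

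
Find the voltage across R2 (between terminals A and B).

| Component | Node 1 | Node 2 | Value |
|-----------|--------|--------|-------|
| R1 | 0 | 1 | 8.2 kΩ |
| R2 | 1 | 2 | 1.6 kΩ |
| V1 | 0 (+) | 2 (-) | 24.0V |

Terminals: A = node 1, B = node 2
R1 and R2 are in series across V1 (node 0 → node 1 → node 2), and the output A–B is taken across R2, so this is a voltage divider.
Series current: I = V1/(R1 + R2) = 24/(8200 + 1600) = 24/9800 = 0.002449 A
V_R2 = I × R2 = V1 × R2/(R1 + R2) = 24 × 1600/9800 = 3.918 V

Final answer: 3.918 V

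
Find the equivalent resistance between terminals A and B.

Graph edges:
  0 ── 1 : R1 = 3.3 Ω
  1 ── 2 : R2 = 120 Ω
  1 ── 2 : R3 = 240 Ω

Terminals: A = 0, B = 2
Reduce the network between node 0 (A) and node 2 (B) by series/parallel combination:
  Rp1 = R2 ‖ R3 (parallel, both between nodes 1 and 2) = 1/(1/120 + 1/240) = 80 Ω
  Rs1 = R1 + Rp1 (series, joined only at node 1) = 3.3 + 80 = 83.3 Ω
R_eq = 83.3 Ω

Final answer: 83.3 Ω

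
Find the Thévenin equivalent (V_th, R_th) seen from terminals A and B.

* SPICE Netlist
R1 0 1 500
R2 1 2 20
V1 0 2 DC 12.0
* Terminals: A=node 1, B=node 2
Step 1 — V_th is the open-circuit voltage V_A - V_B (nothing connected across the terminals).
Nodal analysis, taking node 2 as the 0 V reference.
Source V1 fixes V_0 = 12 V.
KCL at each unknown node (sum of currents leaving = 0; resistances in Ω):
  Node 1: (V_1 - 12)/500 + (V_1 - 0)/20 = 0
Collecting terms: 0.052 × V_1 = 0.024  =>  V_1 = 0.4615 V
V_th = V_1 - V_2 = 0.4615 - 0 = 0.4615 V
Step 2 — R_th: zero the source — replace V1 by a short circuit (node 2 merges into node 0) — and find the resistance seen between A (node 1) and B (node 0).
Reduce the network between node 1 (A) and node 0 (B) by series/parallel combination:
  Rp1 = R1 ‖ R2 (parallel, both between nodes 0 and 1) = 1/(1/500 + 1/20) = 19.23 Ω
R_th = 19.23 Ω

Final answer: V_th = 0.4615 V, R_th = 19.23 Ω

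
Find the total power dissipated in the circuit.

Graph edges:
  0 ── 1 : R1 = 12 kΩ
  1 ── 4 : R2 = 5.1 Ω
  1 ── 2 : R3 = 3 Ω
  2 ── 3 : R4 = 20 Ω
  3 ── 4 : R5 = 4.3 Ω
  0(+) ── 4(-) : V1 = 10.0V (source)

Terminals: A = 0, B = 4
Nodal analysis, taking node 4 as the 0 V reference.
Source V1 fixes V_0 = 10 V.
KCL at each unknown node (sum of currents leaving = 0; resistances in Ω):
  Node 1: (V_1 - 10)/12000 + (V_1 - 0)/5.1 + (V_1 - V_2)/3 = 0
  Node 2: (V_2 - V_1)/3 + (V_2 - V_3)/20 = 0
  Node 3: (V_3 - V_2)/20 + (V_3 - 0)/4.3 = 0
Collecting terms (coefficients in siemens):
  0.5295·V_1 - 0.3333·V_2 = 0.0008333
  0.3833·V_2 - 0.3333·V_1 - 0.05·V_3 = 0
  0.2826·V_3 - 0.05·V_2 = 0
Solving these 3 simultaneous equations (Gaussian elimination) gives:
  V_1 = 0.00358 V, V_2 = 0.003186 V, V_3 = 0.0005638 V
Power in each resistor, P = (ΔV)²/R:
  P_R1 = (10 - 0.00358)²/12000 = 0.008327 W
  P_R2 = (0.00358 - 0)²/5.1 = 0.000002513 W
  P_R3 = (0.00358 - 0.003186)²/3 = 0.00000005158 W
  P_R4 = (0.003186 - 0.0005638)²/20 = 0.0000003439 W
  P_R5 = (0.0005638 - 0)²/4.3 = 0.00000007393 W
P_total = P_R1 + P_R2 + P_R3 + P_R4 + P_R5 = 0.00833 W

Final answer: 0.00833 W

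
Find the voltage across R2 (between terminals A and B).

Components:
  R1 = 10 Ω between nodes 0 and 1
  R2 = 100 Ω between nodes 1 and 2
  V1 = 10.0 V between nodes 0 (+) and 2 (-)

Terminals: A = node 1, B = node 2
R1 and R2 are in series across V1 (node 0 → node 1 → node 2), and the output A–B is taken across R2, so this is a voltage divider.
Series current: I = V1/(R1 + R2) = 10/(10 + 100) = 10/110 = 0.09091 A
V_R2 = I × R2 = V1 × R2/(R1 + R2) = 10 × 100/110 = 9.091 V

Final answer: 9.091 V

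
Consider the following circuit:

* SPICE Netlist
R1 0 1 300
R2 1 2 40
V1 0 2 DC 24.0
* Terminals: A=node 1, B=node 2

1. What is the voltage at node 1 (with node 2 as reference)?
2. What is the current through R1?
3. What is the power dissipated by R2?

Nodal analysis, taking node 2 as the 0 V reference.
Source V1 fixes V_0 = 24 V.
KCL at each unknown node (sum of currents leaving = 0; resistances in Ω):
  Node 1: (V_1 - 24)/300 + (V_1 - 0)/40 = 0
Collecting terms: 0.02833 × V_1 = 0.08  =>  V_1 = 2.824 V
Part 1:
  Read off the nodal solution: V_1 = 2.824 V
Part 2:
  I_R1 = (V_0 - V_1)/R1 = (24 - 2.824)/300 = 0.07059 A
  Magnitude: I_R1 = 0.07059 A
Part 3:
  I_R2 = (V_1 - V_2)/R2 = (2.824 - 0)/40 = 0.07059 A
  P_R2 = I_R2² × R2 = (0.07059)² × 40 = 0.1993 W

Final answers:
1. V_1 = 2.824 V
2. I_R1 = 0.07059 A
3. P_R2 = 0.1993 W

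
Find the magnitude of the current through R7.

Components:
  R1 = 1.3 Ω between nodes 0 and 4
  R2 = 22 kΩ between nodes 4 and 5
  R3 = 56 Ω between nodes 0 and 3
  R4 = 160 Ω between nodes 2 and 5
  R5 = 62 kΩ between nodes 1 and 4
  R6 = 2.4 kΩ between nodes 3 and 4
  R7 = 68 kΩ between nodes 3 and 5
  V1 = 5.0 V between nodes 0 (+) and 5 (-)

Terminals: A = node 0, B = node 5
Nodal analysis, taking node 5 as the 0 V reference.
Source V1 fixes V_0 = 5 V.
KCL at each unknown node (sum of currents leaving = 0; resistances in Ω):
  Node 1: (V_1 - V_4)/62000 = 0
  Node 2: (V_2 - 0)/160 = 0
  Node 3: (V_3 - 5)/56 + (V_3 - V_4)/2400 + (V_3 - 0)/68000 = 0
  Node 4: (V_4 - 5)/1.3 + (V_4 - 0)/22000 + (V_4 - V_1)/62000 + (V_4 - V_3)/2400 = 0
Collecting terms (coefficients in siemens):
  0.00001613·V_1 - 0.00001613·V_4 = 0
  0.00625·V_2 = 0
  0.01829·V_3 - 0.0004167·V_4 = 0.08929
  0.7697·V_4 - 0.00001613·V_1 - 0.0004167·V_3 = 3.846
Solving these 4 simultaneous equations (Gaussian elimination) gives:
  V_1 = 5 V, V_2 = 0 V, V_3 = 4.996 V, V_4 = 5 V
I_R7 = (V_3 - V_5)/R7 = (4.996 - 0)/68000 = 0.00007347 A
|I_R7| = 0.00007347 A

Final answer: |I_R7| = 7.347e-05 A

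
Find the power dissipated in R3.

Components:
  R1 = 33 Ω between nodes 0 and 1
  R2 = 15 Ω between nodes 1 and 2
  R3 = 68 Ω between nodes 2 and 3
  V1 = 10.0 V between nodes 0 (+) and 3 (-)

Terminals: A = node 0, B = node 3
Nodal analysis, taking node 3 as the 0 V reference.
Source V1 fixes V_0 = 10 V.
KCL at each unknown node (sum of currents leaving = 0; resistances in Ω):
  Node 1: (V_1 - 10)/33 + (V_1 - V_2)/15 = 0
  Node 2: (V_2 - V_1)/15 + (V_2 - 0)/68 = 0
Collecting terms (coefficients in siemens):
  0.09697·V_1 - 0.06667·V_2 = 0.303
  0.08137·V_2 - 0.06667·V_1 = 0
Determinant D = (0.09697)(0.08137) - (-0.06667)(-0.06667) = 0.003446
V_1 = [(0.303)(0.08137) - (-0.06667)(0)]/D = 7.155 V
V_2 = [(0.09697)(0) - (0.303)(-0.06667)]/D = 5.862 V
I_R3 = (V_2 - V_3)/R3 = (5.862 - 0)/68 = 0.08621 A
P_R3 = I_R3² × R3 = (0.08621)² × 68 = 0.5054 W

Final answer: 0.5054 W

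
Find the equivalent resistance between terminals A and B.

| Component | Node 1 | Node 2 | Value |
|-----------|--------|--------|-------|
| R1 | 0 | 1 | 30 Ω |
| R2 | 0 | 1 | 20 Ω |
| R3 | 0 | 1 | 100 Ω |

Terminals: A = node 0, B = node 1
Reduce the network between node 0 (A) and node 1 (B) by series/parallel combination:
  Rp1 = R1 ‖ R2 ‖ R3 (parallel, all between nodes 0 and 1) = 1/(1/30 + 1/20 + 1/100) = 10.71 Ω
R_eq = 10.71 Ω

Final answer: 10.71 Ω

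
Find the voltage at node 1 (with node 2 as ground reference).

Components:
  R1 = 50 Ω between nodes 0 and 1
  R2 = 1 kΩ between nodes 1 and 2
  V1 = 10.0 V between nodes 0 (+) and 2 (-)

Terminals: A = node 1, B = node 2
Nodal analysis, taking node 2 as the 0 V reference.
Source V1 fixes V_0 = 10 V.
KCL at each unknown node (sum of currents leaving = 0; resistances in Ω):
  Node 1: (V_1 - 10)/50 + (V_1 - 0)/1000 = 0
Collecting terms: 0.021 × V_1 = 0.2  =>  V_1 = 9.524 V
The requested potential is V_1 = 9.524 V.

Final answer: V_1 = 9.524 V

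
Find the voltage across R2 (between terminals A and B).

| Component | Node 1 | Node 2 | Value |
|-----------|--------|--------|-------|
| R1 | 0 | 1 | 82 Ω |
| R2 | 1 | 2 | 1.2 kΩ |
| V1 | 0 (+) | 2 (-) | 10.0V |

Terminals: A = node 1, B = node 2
R1 and R2 are in series across V1 (node 0 → node 1 → node 2), and the output A–B is taken across R2, so this is a voltage divider.
Series current: I = V1/(R1 + R2) = 10/(82 + 1200) = 10/1282 = 0.0078 A
V_R2 = I × R2 = V1 × R2/(R1 + R2) = 10 × 1200/1282 = 9.36 V

Final answer: 9.36 V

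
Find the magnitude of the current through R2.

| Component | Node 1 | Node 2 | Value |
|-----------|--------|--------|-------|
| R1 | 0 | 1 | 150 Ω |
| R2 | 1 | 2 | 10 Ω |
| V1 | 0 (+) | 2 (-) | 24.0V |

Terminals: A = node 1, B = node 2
Nodal analysis, taking node 2 as the 0 V reference.
Source V1 fixes V_0 = 24 V.
KCL at each unknown node (sum of currents leaving = 0; resistances in Ω):
  Node 1: (V_1 - 24)/150 + (V_1 - 0)/10 = 0
Collecting terms: 0.1067 × V_1 = 0.16  =>  V_1 = 1.5 V
I_R2 = (V_1 - V_2)/R2 = (1.5 - 0)/10 = 0.15 A
|I_R2| = 0.15 A

Final answer: |I_R2| = 0.15 A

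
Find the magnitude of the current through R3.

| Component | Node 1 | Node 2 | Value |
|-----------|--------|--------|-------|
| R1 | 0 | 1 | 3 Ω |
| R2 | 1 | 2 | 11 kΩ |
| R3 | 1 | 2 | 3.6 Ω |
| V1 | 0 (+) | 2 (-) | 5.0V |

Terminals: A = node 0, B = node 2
Nodal analysis, taking node 2 as the 0 V reference.
Source V1 fixes V_0 = 5 V.
KCL at each unknown node (sum of currents leaving = 0; resistances in Ω):
  Node 1: (V_1 - 5)/3 + (V_1 - 0)/11000 + (V_1 - 0)/3.6 = 0
Collecting terms: 0.6112 × V_1 = 1.667  =>  V_1 = 2.727 V
I_R3 = (V_1 - V_2)/R3 = (2.727 - 0)/3.6 = 0.7575 A
|I_R3| = 0.7575 A

Final answer: |I_R3| = 0.7575 A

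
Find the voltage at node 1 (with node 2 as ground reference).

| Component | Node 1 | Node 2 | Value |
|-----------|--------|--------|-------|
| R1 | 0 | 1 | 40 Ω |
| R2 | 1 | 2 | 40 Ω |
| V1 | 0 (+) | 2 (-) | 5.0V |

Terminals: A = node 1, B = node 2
Nodal analysis, taking node 2 as the 0 V reference.
Source V1 fixes V_0 = 5 V.
KCL at each unknown node (sum of currents leaving = 0; resistances in Ω):
  Node 1: (V_1 - 5)/40 + (V_1 - 0)/40 = 0
Collecting terms: 0.05 × V_1 = 0.125  =>  V_1 = 2.5 V
The requested potential is V_1 = 2.5 V.

Final answer: V_1 = 2.5 V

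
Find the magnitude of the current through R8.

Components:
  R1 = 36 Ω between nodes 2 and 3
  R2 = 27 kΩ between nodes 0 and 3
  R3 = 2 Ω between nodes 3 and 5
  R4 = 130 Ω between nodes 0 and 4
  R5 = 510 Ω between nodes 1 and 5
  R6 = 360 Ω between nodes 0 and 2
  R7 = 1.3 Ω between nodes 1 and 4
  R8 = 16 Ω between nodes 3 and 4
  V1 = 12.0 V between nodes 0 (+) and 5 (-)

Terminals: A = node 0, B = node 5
Nodal analysis, taking node 5 as the 0 V reference.
Source V1 fixes V_0 = 12 V.
KCL at each unknown node (sum of currents leaving = 0; resistances in Ω):
  Node 1: (V_1 - 0)/510 + (V_1 - V_4)/1.3 = 0
  Node 2: (V_2 - V_3)/36 + (V_2 - 12)/360 = 0
  Node 3: (V_3 - V_2)/36 + (V_3 - 12)/27000 + (V_3 - 0)/2 + (V_3 - V_4)/16 = 0
  Node 4: (V_4 - 12)/130 + (V_4 - V_1)/1.3 + (V_4 - V_3)/16 = 0
Collecting terms (coefficients in siemens):
  0.7712·V_1 - 0.7692·V_4 = 0
  0.03056·V_2 - 0.02778·V_3 = 0.03333
  0.5903·V_3 - 0.02778·V_2 - 0.0625·V_4 = 0.0004444
  0.8394·V_4 - 0.7692·V_1 - 0.0625·V_3 = 0.09231
Solving these 4 simultaneous equations (Gaussian elimination) gives:
  V_1 = 1.463 V, V_2 = 1.288 V, V_3 = 0.2167 V, V_4 = 1.467 V
I_R8 = (V_3 - V_4)/R8 = (0.2167 - 1.467)/16 = -0.07815 A
|I_R8| = 0.07815 A

Final answer: |I_R8| = 0.07815 A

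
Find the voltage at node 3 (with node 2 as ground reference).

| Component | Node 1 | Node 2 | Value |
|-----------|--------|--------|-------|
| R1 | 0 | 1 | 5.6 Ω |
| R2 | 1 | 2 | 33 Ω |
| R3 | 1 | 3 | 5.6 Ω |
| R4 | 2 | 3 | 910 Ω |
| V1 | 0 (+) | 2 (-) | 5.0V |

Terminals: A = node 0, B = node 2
Nodal analysis, taking node 2 as the 0 V reference.
Source V1 fixes V_0 = 5 V.
KCL at each unknown node (sum of currents leaving = 0; resistances in Ω):
  Node 1: (V_1 - 5)/5.6 + (V_1 - 0)/33 + (V_1 - V_3)/5.6 = 0
  Node 3: (V_3 - V_1)/5.6 + (V_3 - 0)/910 = 0
Collecting terms (coefficients in siemens):
  0.3874·V_1 - 0.1786·V_3 = 0.8929
  0.1797·V_3 - 0.1786·V_1 = 0
Determinant D = (0.3874)(0.1797) - (-0.1786)(-0.1786) = 0.03772
V_1 = [(0.8929)(0.1797) - (-0.1786)(0)]/D = 4.252 V
V_3 = [(0.3874)(0) - (0.8929)(-0.1786)]/D = 4.226 V
The requested potential is V_3 = 4.226 V.

Final answer: V_3 = 4.226 V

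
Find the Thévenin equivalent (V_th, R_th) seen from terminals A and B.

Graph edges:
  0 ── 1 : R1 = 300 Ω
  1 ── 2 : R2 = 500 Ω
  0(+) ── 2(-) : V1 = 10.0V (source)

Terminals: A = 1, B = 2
Step 1 — V_th is the open-circuit voltage V_A - V_B (nothing connected across the terminals).
Nodal analysis, taking node 2 as the 0 V reference.
Source V1 fixes V_0 = 10 V.
KCL at each unknown node (sum of currents leaving = 0; resistances in Ω):
  Node 1: (V_1 - 10)/300 + (V_1 - 0)/500 = 0
Collecting terms: 0.005333 × V_1 = 0.03333  =>  V_1 = 6.25 V
V_th = V_1 - V_2 = 6.25 - 0 = 6.25 V
Step 2 — R_th: zero the source — replace V1 by a short circuit (node 2 merges into node 0) — and find the resistance seen between A (node 1) and B (node 0).
Reduce the network between node 1 (A) and node 0 (B) by series/parallel combination:
  Rp1 = R1 ‖ R2 (parallel, both between nodes 0 and 1) = 1/(1/300 + 1/500) = 187.5 Ω
R_th = 187.5 Ω

Final answer: V_th = 6.25 V, R_th = 187.5 Ω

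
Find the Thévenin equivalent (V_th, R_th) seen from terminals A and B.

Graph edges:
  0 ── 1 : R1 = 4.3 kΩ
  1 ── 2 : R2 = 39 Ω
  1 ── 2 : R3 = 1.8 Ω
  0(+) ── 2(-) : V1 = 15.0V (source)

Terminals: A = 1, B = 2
Step 1 — V_th is the open-circuit voltage V_A - V_B (nothing connected across the terminals).
Nodal analysis, taking node 2 as the 0 V reference.
Source V1 fixes V_0 = 15 V.
KCL at each unknown node (sum of currents leaving = 0; resistances in Ω):
  Node 1: (V_1 - 15)/4300 + (V_1 - 0)/39 + (V_1 - 0)/1.8 = 0
Collecting terms: 0.5814 × V_1 = 0.003488  =>  V_1 = 0.006 V
V_th = V_1 - V_2 = 0.006 - 0 = 0.006 V
Step 2 — R_th: zero the source — replace V1 by a short circuit (node 2 merges into node 0) — and find the resistance seen between A (node 1) and B (node 0).
Reduce the network between node 1 (A) and node 0 (B) by series/parallel combination:
  Rp1 = R1 ‖ R2 ‖ R3 (parallel, all between nodes 0 and 1) = 1/(1/4300 + 1/39 + 1/1.8) = 1.72 Ω
R_th = 1.72 Ω

Final answer: V_th = 0.006 V, R_th = 1.72 Ω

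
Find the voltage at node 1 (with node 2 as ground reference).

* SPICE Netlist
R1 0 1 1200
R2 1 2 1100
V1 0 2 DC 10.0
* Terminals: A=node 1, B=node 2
Nodal analysis, taking node 2 as the 0 V reference.
Source V1 fixes V_0 = 10 V.
KCL at each unknown node (sum of currents leaving = 0; resistances in Ω):
  Node 1: (V_1 - 10)/1200 + (V_1 - 0)/1100 = 0
Collecting terms: 0.001742 × V_1 = 0.008333  =>  V_1 = 4.783 V
The requested potential is V_1 = 4.783 V.

Final answer: V_1 = 4.783 V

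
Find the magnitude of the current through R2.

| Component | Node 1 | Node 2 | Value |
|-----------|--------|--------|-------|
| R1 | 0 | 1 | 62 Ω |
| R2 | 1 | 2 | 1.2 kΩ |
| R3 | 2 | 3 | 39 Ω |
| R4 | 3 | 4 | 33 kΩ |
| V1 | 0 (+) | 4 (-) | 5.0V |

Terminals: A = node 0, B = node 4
Nodal analysis, taking node 4 as the 0 V reference.
Source V1 fixes V_0 = 5 V.
KCL at each unknown node (sum of currents leaving = 0; resistances in Ω):
  Node 1: (V_1 - 5)/62 + (V_1 - V_2)/1200 = 0
  Node 2: (V_2 - V_1)/1200 + (V_2 - V_3)/39 = 0
  Node 3: (V_3 - V_2)/39 + (V_3 - 0)/33000 = 0
Collecting terms (coefficients in siemens):
  0.01696·V_1 - 0.0008333·V_2 = 0.08065
  0.02647·V_2 - 0.0008333·V_1 - 0.02564·V_3 = 0
  0.02567·V_3 - 0.02564·V_2 = 0
Solving these 3 simultaneous equations (Gaussian elimination) gives:
  V_1 = 4.991 V, V_2 = 4.816 V, V_3 = 4.81 V
I_R2 = (V_1 - V_2)/R2 = (4.991 - 4.816)/1200 = 0.0001458 A
|I_R2| = 0.0001458 A

Final answer: |I_R2| = 0.0001458 A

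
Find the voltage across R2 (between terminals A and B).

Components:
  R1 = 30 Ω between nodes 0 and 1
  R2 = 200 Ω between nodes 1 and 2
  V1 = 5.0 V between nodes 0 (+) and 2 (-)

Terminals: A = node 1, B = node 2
R1 and R2 are in series across V1 (node 0 → node 1 → node 2), and the output A–B is taken across R2, so this is a voltage divider.
Series current: I = V1/(R1 + R2) = 5/(30 + 200) = 5/230 = 0.02174 A
V_R2 = I × R2 = V1 × R2/(R1 + R2) = 5 × 200/230 = 4.348 V

Final answer: 4.348 V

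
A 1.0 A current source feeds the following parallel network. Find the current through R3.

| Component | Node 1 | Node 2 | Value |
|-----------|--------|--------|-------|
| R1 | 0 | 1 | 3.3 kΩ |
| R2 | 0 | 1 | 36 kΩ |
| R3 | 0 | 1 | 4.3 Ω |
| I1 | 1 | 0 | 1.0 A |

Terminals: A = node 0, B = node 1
All resistors sit directly between nodes 0 and 1, so they are in parallel and share one voltage V; the full source current 1 A splits among them.
1/R_par = 1/3300 + 1/36000 + 1/4.3 = 0.2329 S  =>  R_par = 4.294 Ω
V = I × R_par = 1 × 4.294 = 4.294 V
I_R3 = V/R3 = 4.294/4.3 = 0.9986 A

Final answer: 0.9986 A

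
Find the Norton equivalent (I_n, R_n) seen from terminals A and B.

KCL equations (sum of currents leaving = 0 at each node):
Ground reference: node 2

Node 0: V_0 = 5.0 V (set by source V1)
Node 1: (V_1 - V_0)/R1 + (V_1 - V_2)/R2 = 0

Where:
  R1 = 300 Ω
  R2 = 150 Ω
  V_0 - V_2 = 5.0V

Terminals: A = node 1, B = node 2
Find the Thévenin equivalent first; then I_n = V_th/R_th and R_n = R_th.
Step 1 — V_th is the open-circuit voltage V_A - V_B (nothing connected across the terminals).
Nodal analysis, taking node 2 as the 0 V reference.
Source V1 fixes V_0 = 5 V.
KCL at each unknown node (sum of currents leaving = 0; resistances in Ω):
  Node 1: (V_1 - 5)/300 + (V_1 - 0)/150 = 0
Collecting terms: 0.01 × V_1 = 0.01667  =>  V_1 = 1.667 V
V_th = V_1 - V_2 = 1.667 - 0 = 1.667 V
Step 2 — R_th: zero the source — replace V1 by a short circuit (node 2 merges into node 0) — and find the resistance seen between A (node 1) and B (node 0).
Reduce the network between node 1 (A) and node 0 (B) by series/parallel combination:
  Rp1 = R1 ‖ R2 (parallel, both between nodes 0 and 1) = 1/(1/300 + 1/150) = 100 Ω
R_th = 100 Ω
I_n = V_th/R_th = 1.667/100 = 0.01667 A, and R_n = R_th = 100 Ω

Final answer: I_n = 0.01667 A, R_n = 100 Ω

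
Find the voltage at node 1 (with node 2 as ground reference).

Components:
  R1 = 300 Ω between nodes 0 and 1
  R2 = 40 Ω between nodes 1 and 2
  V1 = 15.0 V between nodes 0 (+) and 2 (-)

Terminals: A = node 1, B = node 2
Nodal analysis, taking node 2 as the 0 V reference.
Source V1 fixes V_0 = 15 V.
KCL at each unknown node (sum of currents leaving = 0; resistances in Ω):
  Node 1: (V_1 - 15)/300 + (V_1 - 0)/40 = 0
Collecting terms: 0.02833 × V_1 = 0.05  =>  V_1 = 1.765 V
The requested potential is V_1 = 1.765 V.

Final answer: V_1 = 1.765 V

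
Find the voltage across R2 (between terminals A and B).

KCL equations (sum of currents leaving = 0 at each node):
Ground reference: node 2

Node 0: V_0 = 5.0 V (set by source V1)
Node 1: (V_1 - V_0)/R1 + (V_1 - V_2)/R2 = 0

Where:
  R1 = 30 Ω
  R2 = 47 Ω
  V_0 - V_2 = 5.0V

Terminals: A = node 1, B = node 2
R1 and R2 are in series across V1 (node 0 → node 1 → node 2), and the output A–B is taken across R2, so this is a voltage divider.
Series current: I = V1/(R1 + R2) = 5/(30 + 47) = 5/77 = 0.06494 A
V_R2 = I × R2 = V1 × R2/(R1 + R2) = 5 × 47/77 = 3.052 V

Final answer: 3.052 V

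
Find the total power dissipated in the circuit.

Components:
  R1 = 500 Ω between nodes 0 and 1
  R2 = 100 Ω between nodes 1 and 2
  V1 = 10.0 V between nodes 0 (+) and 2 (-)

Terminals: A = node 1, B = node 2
Nodal analysis, taking node 2 as the 0 V reference.
Source V1 fixes V_0 = 10 V.
KCL at each unknown node (sum of currents leaving = 0; resistances in Ω):
  Node 1: (V_1 - 10)/500 + (V_1 - 0)/100 = 0
Collecting terms: 0.012 × V_1 = 0.02  =>  V_1 = 1.667 V
Power in each resistor, P = (ΔV)²/R:
  P_R1 = (10 - 1.667)²/500 = 0.1389 W
  P_R2 = (1.667 - 0)²/100 = 0.02778 W
P_total = P_R1 + P_R2 = 0.1667 W

Final answer: 0.1667 W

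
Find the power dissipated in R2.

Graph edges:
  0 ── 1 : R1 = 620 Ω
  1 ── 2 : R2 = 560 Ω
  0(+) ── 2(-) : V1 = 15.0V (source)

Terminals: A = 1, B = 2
Nodal analysis, taking node 2 as the 0 V reference.
Source V1 fixes V_0 = 15 V.
KCL at each unknown node (sum of currents leaving = 0; resistances in Ω):
  Node 1: (V_1 - 15)/620 + (V_1 - 0)/560 = 0
Collecting terms: 0.003399 × V_1 = 0.02419  =>  V_1 = 7.119 V
I_R2 = (V_1 - V_2)/R2 = (7.119 - 0)/560 = 0.01271 A
P_R2 = I_R2² × R2 = (0.01271)² × 560 = 0.09049 W

Final answer: 0.09049 W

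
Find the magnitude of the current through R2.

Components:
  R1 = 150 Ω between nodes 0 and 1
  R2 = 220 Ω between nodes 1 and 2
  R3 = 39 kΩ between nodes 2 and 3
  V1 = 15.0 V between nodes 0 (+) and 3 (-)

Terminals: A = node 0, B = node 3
Nodal analysis, taking node 3 as the 0 V reference.
Source V1 fixes V_0 = 15 V.
KCL at each unknown node (sum of currents leaving = 0; resistances in Ω):
  Node 1: (V_1 - 15)/150 + (V_1 - V_2)/220 = 0
  Node 2: (V_2 - V_1)/220 + (V_2 - 0)/39000 = 0
Collecting terms (coefficients in siemens):
  0.01121·V_1 - 0.004545·V_2 = 0.1
  0.004571·V_2 - 0.004545·V_1 = 0
Determinant D = (0.01121)(0.004571) - (-0.004545)(-0.004545) = 0.00003059
V_1 = [(0.1)(0.004571) - (-0.004545)(0)]/D = 14.94 V
V_2 = [(0.01121)(0) - (0.1)(-0.004545)]/D = 14.86 V
I_R2 = (V_1 - V_2)/R2 = (14.94 - 14.86)/220 = 0.000381 A
|I_R2| = 0.000381 A

Final answer: |I_R2| = 0.000381 A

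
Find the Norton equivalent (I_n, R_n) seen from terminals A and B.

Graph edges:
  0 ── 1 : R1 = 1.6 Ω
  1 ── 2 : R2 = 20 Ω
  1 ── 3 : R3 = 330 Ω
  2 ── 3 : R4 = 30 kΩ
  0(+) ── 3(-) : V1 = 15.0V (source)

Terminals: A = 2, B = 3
Find the Thévenin equivalent first; then I_n = V_th/R_th and R_n = R_th.
Step 1 — V_th is the open-circuit voltage V_A - V_B (nothing connected across the terminals).
Nodal analysis, taking node 3 as the 0 V reference.
Source V1 fixes V_0 = 15 V.
KCL at each unknown node (sum of currents leaving = 0; resistances in Ω):
  Node 1: (V_1 - 15)/1.6 + (V_1 - V_2)/20 + (V_1 - 0)/330 = 0
  Node 2: (V_2 - V_1)/20 + (V_2 - 0)/30000 = 0
Collecting terms (coefficients in siemens):
  0.678·V_1 - 0.05·V_2 = 9.375
  0.05003·V_2 - 0.05·V_1 = 0
Determinant D = (0.678)(0.05003) - (-0.05)(-0.05) = 0.03142
V_1 = [(9.375)(0.05003) - (-0.05)(0)]/D = 14.93 V
V_2 = [(0.678)(0) - (9.375)(-0.05)]/D = 14.92 V
V_th = V_2 - V_3 = 14.92 - 0 = 14.92 V
Step 2 — R_th: zero the source — replace V1 by a short circuit (node 3 merges into node 0) — and find the resistance seen between A (node 2) and B (node 0).
Reduce the network between node 2 (A) and node 0 (B) by series/parallel combination:
  Rp1 = R1 ‖ R3 (parallel, both between nodes 0 and 1) = 1/(1/1.6 + 1/330) = 1.592 Ω
  Rs1 = R2 + Rp1 (series, joined only at node 1) = 20 + 1.592 = 21.59 Ω
  Rp2 = R4 ‖ Rs1 (parallel, both between nodes 0 and 2) = 1/(1/30000 + 1/21.59) = 21.58 Ω
R_th = 21.58 Ω
I_n = V_th/R_th = 14.92/21.58 = 0.6913 A, and R_n = R_th = 21.58 Ω

Final answer: I_n = 0.6913 A, R_n = 21.58 Ω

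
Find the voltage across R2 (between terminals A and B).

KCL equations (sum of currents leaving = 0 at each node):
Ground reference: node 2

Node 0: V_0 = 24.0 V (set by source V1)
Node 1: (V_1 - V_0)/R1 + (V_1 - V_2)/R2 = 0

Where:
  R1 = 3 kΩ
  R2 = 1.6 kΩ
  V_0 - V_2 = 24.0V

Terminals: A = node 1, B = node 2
R1 and R2 are in series across V1 (node 0 → node 1 → node 2), and the output A–B is taken across R2, so this is a voltage divider.
Series current: I = V1/(R1 + R2) = 24/(3000 + 1600) = 24/4600 = 0.005217 A
V_R2 = I × R2 = V1 × R2/(R1 + R2) = 24 × 1600/4600 = 8.348 V

Final answer: 8.348 V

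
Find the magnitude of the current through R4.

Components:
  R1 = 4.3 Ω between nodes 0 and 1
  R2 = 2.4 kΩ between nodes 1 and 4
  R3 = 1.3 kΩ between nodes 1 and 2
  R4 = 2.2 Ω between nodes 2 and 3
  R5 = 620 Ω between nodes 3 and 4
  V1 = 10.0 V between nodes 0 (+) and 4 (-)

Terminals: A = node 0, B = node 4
Nodal analysis, taking node 4 as the 0 V reference.
Source V1 fixes V_0 = 10 V.
KCL at each unknown node (sum of currents leaving = 0; resistances in Ω):
  Node 1: (V_1 - 10)/4.3 + (V_1 - 0)/2400 + (V_1 - V_2)/1300 = 0
  Node 2: (V_2 - V_1)/1300 + (V_2 - V_3)/2.2 = 0
  Node 3: (V_3 - V_2)/2.2 + (V_3 - 0)/620 = 0
Collecting terms (coefficients in siemens):
  0.2337·V_1 - 0.0007692·V_2 = 2.326
  0.4553·V_2 - 0.0007692·V_1 - 0.4545·V_3 = 0
  0.4562·V_3 - 0.4545·V_2 = 0
Solving these 3 simultaneous equations (Gaussian elimination) gives:
  V_1 = 9.96 V, V_2 = 3.224 V, V_3 = 3.213 V
I_R4 = (V_2 - V_3)/R4 = (3.224 - 3.213)/2.2 = 0.005181 A
|I_R4| = 0.005181 A

Final answer: |I_R4| = 0.005181 A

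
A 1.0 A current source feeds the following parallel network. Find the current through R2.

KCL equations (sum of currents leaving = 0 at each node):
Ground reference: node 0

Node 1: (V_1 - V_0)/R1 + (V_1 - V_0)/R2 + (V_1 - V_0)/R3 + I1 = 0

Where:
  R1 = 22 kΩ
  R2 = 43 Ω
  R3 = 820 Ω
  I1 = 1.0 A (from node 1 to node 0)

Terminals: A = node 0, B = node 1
All resistors sit directly between nodes 0 and 1, so they are in parallel and share one voltage V; the full source current 1 A splits among them.
1/R_par = 1/22000 + 1/43 + 1/820 = 0.02452 S  =>  R_par = 40.78 Ω
V = I × R_par = 1 × 40.78 = 40.78 V
I_R2 = V/R2 = 40.78/43 = 0.9484 A

Final answer: 0.9484 A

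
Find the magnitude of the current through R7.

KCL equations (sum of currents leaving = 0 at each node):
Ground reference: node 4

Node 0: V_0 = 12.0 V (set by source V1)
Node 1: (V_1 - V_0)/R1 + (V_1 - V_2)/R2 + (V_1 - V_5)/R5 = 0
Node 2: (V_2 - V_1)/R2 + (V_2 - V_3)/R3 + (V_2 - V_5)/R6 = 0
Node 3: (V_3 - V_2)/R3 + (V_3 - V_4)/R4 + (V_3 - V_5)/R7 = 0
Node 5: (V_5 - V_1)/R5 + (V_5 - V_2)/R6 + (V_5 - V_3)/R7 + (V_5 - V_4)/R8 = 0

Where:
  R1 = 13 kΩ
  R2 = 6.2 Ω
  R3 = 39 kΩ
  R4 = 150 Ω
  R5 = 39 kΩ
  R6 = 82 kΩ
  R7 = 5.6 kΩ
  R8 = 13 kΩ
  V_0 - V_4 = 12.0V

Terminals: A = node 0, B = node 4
Nodal analysis, taking node 4 as the 0 V reference.
Source V1 fixes V_0 = 12 V.
KCL at each unknown node (sum of currents leaving = 0; resistances in Ω):
  Node 1: (V_1 - 12)/13000 + (V_1 - V_2)/6.2 + (V_1 - V_5)/39000 = 0
  Node 2: (V_2 - V_1)/6.2 + (V_2 - V_3)/39000 + (V_2 - V_5)/82000 = 0
  Node 3: (V_3 - V_2)/39000 + (V_3 - 0)/150 + (V_3 - V_5)/5600 = 0
  Node 5: (V_5 - V_1)/39000 + (V_5 - V_2)/82000 + (V_5 - V_3)/5600 + (V_5 - 0)/13000 = 0
Collecting terms (coefficients in siemens):
  0.1614·V_1 - 0.1613·V_2 - 0.00002564·V_5 = 0.0009231
  0.1613·V_2 - 0.1613·V_1 - 0.00002564·V_3 - 0.0000122·V_5 = 0
  0.006871·V_3 - 0.00002564·V_2 - 0.0001786·V_5 = 0
  0.0002933·V_5 - 0.00002564·V_1 - 0.0000122·V_2 - 0.0001786·V_3 = 0
Solving these 4 simultaneous equations (Gaussian elimination) gives:
  V_1 = 6.829 V, V_2 = 6.828 V, V_3 = 0.04915 V, V_5 = 0.9108 V
I_R7 = (V_3 - V_5)/R7 = (0.04915 - 0.9108)/5600 = -0.0001539 A
|I_R7| = 0.0001539 A

Final answer: |I_R7| = 0.0001539 A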